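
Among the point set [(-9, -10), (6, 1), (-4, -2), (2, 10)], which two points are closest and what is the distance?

Computing all pairwise distances among 4 points:

d((-9, -10), (6, 1)) = 18.6011
d((-9, -10), (-4, -2)) = 9.434 <-- minimum
d((-9, -10), (2, 10)) = 22.8254
d((6, 1), (-4, -2)) = 10.4403
d((6, 1), (2, 10)) = 9.8489
d((-4, -2), (2, 10)) = 13.4164

Closest pair: (-9, -10) and (-4, -2) with distance 9.434

The closest pair is (-9, -10) and (-4, -2) with Euclidean distance 9.434. For 4 points, brute-force pairwise comparison is shown above. For large n, the divide-and-conquer algorithm (sort by x, recurse on halves, check the dividing strip) achieves O(n log n).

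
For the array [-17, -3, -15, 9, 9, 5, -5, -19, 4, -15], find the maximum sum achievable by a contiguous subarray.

Using Kadane's algorithm on [-17, -3, -15, 9, 9, 5, -5, -19, 4, -15]:

Scanning through the array:
Position 1 (value -3): max_ending_here = -3, max_so_far = -3
Position 2 (value -15): max_ending_here = -15, max_so_far = -3
Position 3 (value 9): max_ending_here = 9, max_so_far = 9
Position 4 (value 9): max_ending_here = 18, max_so_far = 18
Position 5 (value 5): max_ending_here = 23, max_so_far = 23
Position 6 (value -5): max_ending_here = 18, max_so_far = 23
Position 7 (value -19): max_ending_here = -1, max_so_far = 23
Position 8 (value 4): max_ending_here = 4, max_so_far = 23
Position 9 (value -15): max_ending_here = -11, max_so_far = 23

Maximum subarray: [9, 9, 5]
Maximum sum: 23

The maximum subarray is [9, 9, 5] with sum 23. This subarray runs from index 3 to index 5.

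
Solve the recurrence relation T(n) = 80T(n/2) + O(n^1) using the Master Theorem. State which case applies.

Master Theorem for T(n) = 80T(n/2) + O(n^1):

a = 80, b = 2, c = 1
log_b(a) = log_2(80) = 6.3219

Case 1: c = 1 < log_2(80) = 6.3219
T(n) = O(n^(log_2 80))

For T(n) = 80T(n/2) + O(n^1): log_2(80) = 6.3219. This is Case 1 of the Master Theorem (c < log_b(a), work dominated by leaves), giving O(n^(log_2 80)).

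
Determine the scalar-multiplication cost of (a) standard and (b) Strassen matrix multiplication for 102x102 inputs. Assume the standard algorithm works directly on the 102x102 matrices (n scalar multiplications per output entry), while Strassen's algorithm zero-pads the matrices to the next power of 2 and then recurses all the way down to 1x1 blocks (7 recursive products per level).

Matrix multiplication for 102x102 matrices:

Strassen's algorithm requires power-of-2 dimensions. Pad 102x102 to 128x128 (next power of 2).

Standard algorithm: 102^3 = 1061208 multiplications
Strassen's algorithm: 7^(log2(128)) = 7^7 = 823543 multiplications
Savings: 1061208 - 823543 = 237665 multiplications

Standard: 1061208 multiplications (102^3). Strassen: 823543 multiplications (7^7, after padding to 128x128). Strassen reduces 8 recursive multiplications to 7 at each level.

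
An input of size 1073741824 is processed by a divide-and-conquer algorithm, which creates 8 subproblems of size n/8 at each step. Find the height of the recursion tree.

For divide and conquer with division factor 8:

Problem sizes at each level:
Level 0: 1073741824
Level 1: 134217728
Level 2: 16777216
Level 3: 2097152
Level 4: 262144
Level 5: 32768
Level 6: 4096
Level 7: 512
Level 8: 64
Level 9: 8
Level 10: 1

The root is level 0 and the size-1 base case is level 10 (the tree spans levels 0 through 10, i.e. 11 levels counting the root), so the depth is the number of divisions: log_8(1073741824) = 10

The recursion tree depth is log_8(1073741824) = 10. At each level, the problem size is divided by 8, so it takes 10 divisions to reduce to a base case of size 1. The algorithm makes 8 recursive calls at each level.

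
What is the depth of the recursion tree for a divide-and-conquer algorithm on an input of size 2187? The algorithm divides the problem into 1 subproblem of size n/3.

For divide and conquer with division factor 3:

Problem sizes at each level:
Level 0: 2187
Level 1: 729
Level 2: 243
Level 3: 81
Level 4: 27
Level 5: 9
Level 6: 3
Level 7: 1

The root is level 0 and the size-1 base case is level 7 (the tree spans levels 0 through 7, i.e. 8 levels counting the root), so the depth is the number of divisions: log_3(2187) = 7

The recursion tree depth is log_3(2187) = 7. At each level, the problem size is divided by 3, so it takes 7 divisions to reduce to a base case of size 1. The algorithm makes 1 recursive call at each level.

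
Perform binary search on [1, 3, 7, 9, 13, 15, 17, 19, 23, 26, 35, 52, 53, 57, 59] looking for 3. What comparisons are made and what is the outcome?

Binary search for 3 in [1, 3, 7, 9, 13, 15, 17, 19, 23, 26, 35, 52, 53, 57, 59]:

lo=0, hi=14, mid=7, arr[mid]=19 -> 19 > 3, search left half
lo=0, hi=6, mid=3, arr[mid]=9 -> 9 > 3, search left half
lo=0, hi=2, mid=1, arr[mid]=3 -> Found target at index 1!

Binary search finds 3 at index 1 after 3 comparisons. The search repeatedly halves the search space by comparing with the middle element.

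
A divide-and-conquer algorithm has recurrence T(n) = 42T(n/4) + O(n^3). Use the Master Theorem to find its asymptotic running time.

Master Theorem for T(n) = 42T(n/4) + O(n^3):

a = 42, b = 4, c = 3
log_b(a) = log_4(42) = 2.6962

Case 3: c = 3 > log_4(42) = 2.6962
T(n) = O(n^3) = O(n^3)

For T(n) = 42T(n/4) + O(n^3): log_4(42) = 2.6962. This is Case 3 of the Master Theorem (c > log_b(a), work dominated by root), giving O(n^3).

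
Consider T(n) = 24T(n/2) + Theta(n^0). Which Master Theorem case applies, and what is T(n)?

Master Theorem for T(n) = 24T(n/2) + O(n^0):

a = 24, b = 2, c = 0
log_b(a) = log_2(24) = 4.5850

Case 1: c = 0 < log_2(24) = 4.5850
T(n) = O(n^(log_2 24))

For T(n) = 24T(n/2) + O(n^0): log_2(24) = 4.5850. This is Case 1 of the Master Theorem (c < log_b(a), work dominated by leaves), giving O(n^(log_2 24)).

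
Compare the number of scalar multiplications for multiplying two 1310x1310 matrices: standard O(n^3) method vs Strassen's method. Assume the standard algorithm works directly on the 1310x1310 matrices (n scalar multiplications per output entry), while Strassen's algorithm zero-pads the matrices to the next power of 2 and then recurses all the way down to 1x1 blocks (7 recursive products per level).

Matrix multiplication for 1310x1310 matrices:

Strassen's algorithm requires power-of-2 dimensions. Pad 1310x1310 to 2048x2048 (next power of 2).

Standard algorithm: 1310^3 = 2248091000 multiplications
Strassen's algorithm: 7^(log2(2048)) = 7^11 = 1977326743 multiplications
Savings: 2248091000 - 1977326743 = 270764257 multiplications

Standard: 2248091000 multiplications (1310^3). Strassen: 1977326743 multiplications (7^11, after padding to 2048x2048). Strassen reduces 8 recursive multiplications to 7 at each level.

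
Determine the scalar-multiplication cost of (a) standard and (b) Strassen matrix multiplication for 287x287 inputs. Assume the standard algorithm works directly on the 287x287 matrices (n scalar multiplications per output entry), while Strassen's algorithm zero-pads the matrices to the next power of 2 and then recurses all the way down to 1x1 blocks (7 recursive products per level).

Matrix multiplication for 287x287 matrices:

Strassen's algorithm requires power-of-2 dimensions. Pad 287x287 to 512x512 (next power of 2).

Standard algorithm: 287^3 = 23639903 multiplications
Strassen's algorithm: 7^(log2(512)) = 7^9 = 40353607 multiplications
Difference: 23639903 - 40353607 = -16713704 (Strassen uses MORE here due to padding overhead — for small or just-over-power-of-2 n, padding can outweigh the per-level savings)

Standard: 23639903 multiplications (287^3). Strassen: 40353607 multiplications (7^9, after padding to 512x512). Strassen reduces 8 recursive multiplications to 7 at each level.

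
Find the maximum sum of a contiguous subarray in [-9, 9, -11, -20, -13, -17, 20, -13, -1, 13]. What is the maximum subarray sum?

Using Kadane's algorithm on [-9, 9, -11, -20, -13, -17, 20, -13, -1, 13]:

Scanning through the array:
Position 1 (value 9): max_ending_here = 9, max_so_far = 9
Position 2 (value -11): max_ending_here = -2, max_so_far = 9
Position 3 (value -20): max_ending_here = -20, max_so_far = 9
Position 4 (value -13): max_ending_here = -13, max_so_far = 9
Position 5 (value -17): max_ending_here = -17, max_so_far = 9
Position 6 (value 20): max_ending_here = 20, max_so_far = 20
Position 7 (value -13): max_ending_here = 7, max_so_far = 20
Position 8 (value -1): max_ending_here = 6, max_so_far = 20
Position 9 (value 13): max_ending_here = 19, max_so_far = 20

Maximum subarray: [20]
Maximum sum: 20

The maximum subarray is [20] with sum 20. This subarray runs from index 6 to index 6.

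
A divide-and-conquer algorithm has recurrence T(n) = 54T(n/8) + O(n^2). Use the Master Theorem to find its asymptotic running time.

Master Theorem for T(n) = 54T(n/8) + O(n^2):

a = 54, b = 8, c = 2
log_b(a) = log_8(54) = 1.9183

Case 3: c = 2 > log_8(54) = 1.9183
T(n) = O(n^2) = O(n^2)

For T(n) = 54T(n/8) + O(n^2): log_8(54) = 1.9183. This is Case 3 of the Master Theorem (c > log_b(a), work dominated by root), giving O(n^2).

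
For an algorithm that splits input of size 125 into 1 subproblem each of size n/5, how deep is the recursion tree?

For divide and conquer with division factor 5:

Problem sizes at each level:
Level 0: 125
Level 1: 25
Level 2: 5
Level 3: 1

The root is level 0 and the size-1 base case is level 3 (the tree spans levels 0 through 3, i.e. 4 levels counting the root), so the depth is the number of divisions: log_5(125) = 3

The recursion tree depth is log_5(125) = 3. At each level, the problem size is divided by 5, so it takes 3 divisions to reduce to a base case of size 1. The algorithm makes 1 recursive call at each level.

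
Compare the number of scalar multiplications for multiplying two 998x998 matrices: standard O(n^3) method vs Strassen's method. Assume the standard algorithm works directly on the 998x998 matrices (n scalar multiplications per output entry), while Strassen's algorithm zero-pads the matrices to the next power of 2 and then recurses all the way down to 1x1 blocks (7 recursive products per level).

Matrix multiplication for 998x998 matrices:

Strassen's algorithm requires power-of-2 dimensions. Pad 998x998 to 1024x1024 (next power of 2).

Standard algorithm: 998^3 = 994011992 multiplications
Strassen's algorithm: 7^(log2(1024)) = 7^10 = 282475249 multiplications
Savings: 994011992 - 282475249 = 711536743 multiplications

Standard: 994011992 multiplications (998^3). Strassen: 282475249 multiplications (7^10, after padding to 1024x1024). Strassen reduces 8 recursive multiplications to 7 at each level.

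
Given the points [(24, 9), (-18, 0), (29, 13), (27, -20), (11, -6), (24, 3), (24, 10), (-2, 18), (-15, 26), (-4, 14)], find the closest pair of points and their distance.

Computing all pairwise distances among 10 points:

d((24, 9), (-18, 0)) = 42.9535
d((24, 9), (29, 13)) = 6.4031
d((24, 9), (27, -20)) = 29.1548
d((24, 9), (11, -6)) = 19.8494
d((24, 9), (24, 3)) = 6.0
d((24, 9), (24, 10)) = 1.0 <-- minimum
d((24, 9), (-2, 18)) = 27.5136
d((24, 9), (-15, 26)) = 42.5441
d((24, 9), (-4, 14)) = 28.4429
d((-18, 0), (29, 13)) = 48.7647
d((-18, 0), (27, -20)) = 49.2443
d((-18, 0), (11, -6)) = 29.6142
d((-18, 0), (24, 3)) = 42.107
d((-18, 0), (24, 10)) = 43.1741
d((-18, 0), (-2, 18)) = 24.0832
d((-18, 0), (-15, 26)) = 26.1725
d((-18, 0), (-4, 14)) = 19.799
d((29, 13), (27, -20)) = 33.0606
d((29, 13), (11, -6)) = 26.1725
d((29, 13), (24, 3)) = 11.1803
d((29, 13), (24, 10)) = 5.831
d((29, 13), (-2, 18)) = 31.4006
d((29, 13), (-15, 26)) = 45.8803
d((29, 13), (-4, 14)) = 33.0151
d((27, -20), (11, -6)) = 21.2603
d((27, -20), (24, 3)) = 23.1948
d((27, -20), (24, 10)) = 30.1496
d((27, -20), (-2, 18)) = 47.8017
d((27, -20), (-15, 26)) = 62.2896
d((27, -20), (-4, 14)) = 46.0109
d((11, -6), (24, 3)) = 15.8114
d((11, -6), (24, 10)) = 20.6155
d((11, -6), (-2, 18)) = 27.2947
d((11, -6), (-15, 26)) = 41.2311
d((11, -6), (-4, 14)) = 25.0
d((24, 3), (24, 10)) = 7.0
d((24, 3), (-2, 18)) = 30.0167
d((24, 3), (-15, 26)) = 45.2769
d((24, 3), (-4, 14)) = 30.0832
d((24, 10), (-2, 18)) = 27.2029
d((24, 10), (-15, 26)) = 42.1545
d((24, 10), (-4, 14)) = 28.2843
d((-2, 18), (-15, 26)) = 15.2643
d((-2, 18), (-4, 14)) = 4.4721
d((-15, 26), (-4, 14)) = 16.2788

Closest pair: (24, 9) and (24, 10) with distance 1.0

The closest pair is (24, 9) and (24, 10) with Euclidean distance 1.0. For 10 points, brute-force pairwise comparison is shown above. For large n, the divide-and-conquer algorithm (sort by x, recurse on halves, check the dividing strip) achieves O(n log n).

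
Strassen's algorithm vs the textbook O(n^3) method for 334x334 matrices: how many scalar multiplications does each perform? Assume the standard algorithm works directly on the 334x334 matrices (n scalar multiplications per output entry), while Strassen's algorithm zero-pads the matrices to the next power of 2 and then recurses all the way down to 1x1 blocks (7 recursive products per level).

Matrix multiplication for 334x334 matrices:

Strassen's algorithm requires power-of-2 dimensions. Pad 334x334 to 512x512 (next power of 2).

Standard algorithm: 334^3 = 37259704 multiplications
Strassen's algorithm: 7^(log2(512)) = 7^9 = 40353607 multiplications
Difference: 37259704 - 40353607 = -3093903 (Strassen uses MORE here due to padding overhead — for small or just-over-power-of-2 n, padding can outweigh the per-level savings)

Standard: 37259704 multiplications (334^3). Strassen: 40353607 multiplications (7^9, after padding to 512x512). Strassen reduces 8 recursive multiplications to 7 at each level.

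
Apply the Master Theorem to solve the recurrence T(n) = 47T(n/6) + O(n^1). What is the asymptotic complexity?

Master Theorem for T(n) = 47T(n/6) + O(n^1):

a = 47, b = 6, c = 1
log_b(a) = log_6(47) = 2.1488

Case 1: c = 1 < log_6(47) = 2.1488
T(n) = O(n^(log_6 47))

For T(n) = 47T(n/6) + O(n^1): log_6(47) = 2.1488. This is Case 1 of the Master Theorem (c < log_b(a), work dominated by leaves), giving O(n^(log_6 47)).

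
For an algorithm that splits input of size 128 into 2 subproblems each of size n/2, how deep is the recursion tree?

For divide and conquer with division factor 2:

Problem sizes at each level:
Level 0: 128
Level 1: 64
Level 2: 32
Level 3: 16
Level 4: 8
Level 5: 4
Level 6: 2
Level 7: 1

The root is level 0 and the size-1 base case is level 7 (the tree spans levels 0 through 7, i.e. 8 levels counting the root), so the depth is the number of divisions: log_2(128) = 7

The recursion tree depth is log_2(128) = 7. At each level, the problem size is divided by 2, so it takes 7 divisions to reduce to a base case of size 1. The algorithm makes 2 recursive calls at each level.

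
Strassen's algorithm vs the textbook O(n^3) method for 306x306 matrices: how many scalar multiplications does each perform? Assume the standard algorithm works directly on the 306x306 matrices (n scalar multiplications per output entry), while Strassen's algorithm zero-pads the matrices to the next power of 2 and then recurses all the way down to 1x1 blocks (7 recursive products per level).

Matrix multiplication for 306x306 matrices:

Strassen's algorithm requires power-of-2 dimensions. Pad 306x306 to 512x512 (next power of 2).

Standard algorithm: 306^3 = 28652616 multiplications
Strassen's algorithm: 7^(log2(512)) = 7^9 = 40353607 multiplications
Difference: 28652616 - 40353607 = -11700991 (Strassen uses MORE here due to padding overhead — for small or just-over-power-of-2 n, padding can outweigh the per-level savings)

Standard: 28652616 multiplications (306^3). Strassen: 40353607 multiplications (7^9, after padding to 512x512). Strassen reduces 8 recursive multiplications to 7 at each level.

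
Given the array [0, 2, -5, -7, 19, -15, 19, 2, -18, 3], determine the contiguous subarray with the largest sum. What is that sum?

Using Kadane's algorithm on [0, 2, -5, -7, 19, -15, 19, 2, -18, 3]:

Scanning through the array:
Position 1 (value 2): max_ending_here = 2, max_so_far = 2
Position 2 (value -5): max_ending_here = -3, max_so_far = 2
Position 3 (value -7): max_ending_here = -7, max_so_far = 2
Position 4 (value 19): max_ending_here = 19, max_so_far = 19
Position 5 (value -15): max_ending_here = 4, max_so_far = 19
Position 6 (value 19): max_ending_here = 23, max_so_far = 23
Position 7 (value 2): max_ending_here = 25, max_so_far = 25
Position 8 (value -18): max_ending_here = 7, max_so_far = 25
Position 9 (value 3): max_ending_here = 10, max_so_far = 25

Maximum subarray: [19, -15, 19, 2]
Maximum sum: 25

The maximum subarray is [19, -15, 19, 2] with sum 25. This subarray runs from index 4 to index 7.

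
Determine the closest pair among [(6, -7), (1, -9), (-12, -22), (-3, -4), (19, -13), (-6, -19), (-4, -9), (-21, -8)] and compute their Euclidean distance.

Computing all pairwise distances among 8 points:

d((6, -7), (1, -9)) = 5.3852
d((6, -7), (-12, -22)) = 23.4307
d((6, -7), (-3, -4)) = 9.4868
d((6, -7), (19, -13)) = 14.3178
d((6, -7), (-6, -19)) = 16.9706
d((6, -7), (-4, -9)) = 10.198
d((6, -7), (-21, -8)) = 27.0185
d((1, -9), (-12, -22)) = 18.3848
d((1, -9), (-3, -4)) = 6.4031
d((1, -9), (19, -13)) = 18.4391
d((1, -9), (-6, -19)) = 12.2066
d((1, -9), (-4, -9)) = 5.0 <-- minimum
d((1, -9), (-21, -8)) = 22.0227
d((-12, -22), (-3, -4)) = 20.1246
d((-12, -22), (19, -13)) = 32.28
d((-12, -22), (-6, -19)) = 6.7082
d((-12, -22), (-4, -9)) = 15.2643
d((-12, -22), (-21, -8)) = 16.6433
d((-3, -4), (19, -13)) = 23.7697
d((-3, -4), (-6, -19)) = 15.2971
d((-3, -4), (-4, -9)) = 5.099
d((-3, -4), (-21, -8)) = 18.4391
d((19, -13), (-6, -19)) = 25.7099
d((19, -13), (-4, -9)) = 23.3452
d((19, -13), (-21, -8)) = 40.3113
d((-6, -19), (-4, -9)) = 10.198
d((-6, -19), (-21, -8)) = 18.6011
d((-4, -9), (-21, -8)) = 17.0294

Closest pair: (1, -9) and (-4, -9) with distance 5.0

The closest pair is (1, -9) and (-4, -9) with Euclidean distance 5.0. For 8 points, brute-force pairwise comparison is shown above. For large n, the divide-and-conquer algorithm (sort by x, recurse on halves, check the dividing strip) achieves O(n log n).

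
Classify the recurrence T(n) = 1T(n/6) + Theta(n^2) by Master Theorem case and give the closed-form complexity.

Master Theorem for T(n) = 1T(n/6) + O(n^2):

a = 1, b = 6, c = 2
log_b(a) = log_6(1) = 0.0000

Case 3: c = 2 > log_6(1) = 0.0000
T(n) = O(n^2) = O(n^2)

For T(n) = 1T(n/6) + O(n^2): log_6(1) = 0.0000. This is Case 3 of the Master Theorem (c > log_b(a), work dominated by root), giving O(n^2).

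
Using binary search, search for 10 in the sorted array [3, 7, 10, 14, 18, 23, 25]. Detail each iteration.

Binary search for 10 in [3, 7, 10, 14, 18, 23, 25]:

lo=0, hi=6, mid=3, arr[mid]=14 -> 14 > 10, search left half
lo=0, hi=2, mid=1, arr[mid]=7 -> 7 < 10, search right half
lo=2, hi=2, mid=2, arr[mid]=10 -> Found target at index 2!

Binary search finds 10 at index 2 after 3 comparisons. The search repeatedly halves the search space by comparing with the middle element.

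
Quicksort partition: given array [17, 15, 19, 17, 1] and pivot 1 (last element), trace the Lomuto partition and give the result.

Lomuto partition with pivot = 1:

Initial array: [17, 15, 19, 17, 1]

arr[0]=17 > 1: no swap
arr[1]=15 > 1: no swap
arr[2]=19 > 1: no swap
arr[3]=17 > 1: no swap

Place pivot at position 0: [1, 15, 19, 17, 17]
Pivot position: 0

After partitioning with pivot 1, the array becomes [1, 15, 19, 17, 17]. The pivot is placed at index 0. All elements to the left of the pivot are <= 1, and all elements to the right are > 1.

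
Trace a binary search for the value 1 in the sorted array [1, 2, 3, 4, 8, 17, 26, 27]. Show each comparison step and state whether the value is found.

Binary search for 1 in [1, 2, 3, 4, 8, 17, 26, 27]:

lo=0, hi=7, mid=3, arr[mid]=4 -> 4 > 1, search left half
lo=0, hi=2, mid=1, arr[mid]=2 -> 2 > 1, search left half
lo=0, hi=0, mid=0, arr[mid]=1 -> Found target at index 0!

Binary search finds 1 at index 0 after 3 comparisons. The search repeatedly halves the search space by comparing with the middle element.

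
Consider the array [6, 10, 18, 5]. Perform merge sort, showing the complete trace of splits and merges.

Merge sort trace:

Split: [6, 10, 18, 5] -> [6, 10] and [18, 5]
  Split: [6, 10] -> [6] and [10]
  Merge: [6] + [10] -> [6, 10]
  Split: [18, 5] -> [18] and [5]
  Merge: [18] + [5] -> [5, 18]
Merge: [6, 10] + [5, 18] -> [5, 6, 10, 18]

Final sorted array: [5, 6, 10, 18]

The merge sort proceeds by recursively splitting the array and merging sorted halves.
After all merges, the sorted array is [5, 6, 10, 18].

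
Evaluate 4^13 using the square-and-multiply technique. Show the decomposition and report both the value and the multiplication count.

Computing 4^13 by squaring (build up from 4^1; each line after the first costs one multiplication):

4^1 = 4
4^2 = (4^1)^2 = 4^2 = 16
4^3 = 4 * 4^2 = 4 * 16 = 64
4^6 = (4^3)^2 = 64^2 = 4096
4^12 = (4^6)^2 = 4096^2 = 16777216
4^13 = 4 * 4^12 = 4 * 16777216 = 67108864

Result: 67108864
Multiplications needed: 5 (5 lines after 4^1)

4^13 = 67108864. Using exponentiation by squaring, this requires 5 multiplications. The key idea: if the exponent is even, square the half-power; if odd, multiply by the base once.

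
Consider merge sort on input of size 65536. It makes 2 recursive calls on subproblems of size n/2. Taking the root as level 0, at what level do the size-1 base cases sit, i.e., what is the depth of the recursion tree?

For divide and conquer with division factor 2:

Problem sizes at each level:
Level 0: 65536
Level 1: 32768
Level 2: 16384
Level 3: 8192
Level 4: 4096
Level 5: 2048
Level 6: 1024
Level 7: 512
Level 8: 256
Level 9: 128
Level 10: 64
Level 11: 32
Level 12: 16
Level 13: 8
Level 14: 4
Level 15: 2
Level 16: 1

The root is level 0 and the size-1 base case is level 16 (the tree spans levels 0 through 16, i.e. 17 levels counting the root), so the depth is the number of divisions: log_2(65536) = 16

The recursion tree depth is log_2(65536) = 16. At each level, the problem size is divided by 2, so it takes 16 divisions to reduce to a base case of size 1. The algorithm makes 2 recursive calls at each level.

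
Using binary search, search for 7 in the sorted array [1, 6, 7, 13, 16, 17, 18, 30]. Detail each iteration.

Binary search for 7 in [1, 6, 7, 13, 16, 17, 18, 30]:

lo=0, hi=7, mid=3, arr[mid]=13 -> 13 > 7, search left half
lo=0, hi=2, mid=1, arr[mid]=6 -> 6 < 7, search right half
lo=2, hi=2, mid=2, arr[mid]=7 -> Found target at index 2!

Binary search finds 7 at index 2 after 3 comparisons. The search repeatedly halves the search space by comparing with the middle element.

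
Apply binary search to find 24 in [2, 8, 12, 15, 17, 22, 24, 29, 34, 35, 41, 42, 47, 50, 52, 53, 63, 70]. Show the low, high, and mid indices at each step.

Binary search for 24 in [2, 8, 12, 15, 17, 22, 24, 29, 34, 35, 41, 42, 47, 50, 52, 53, 63, 70]:

lo=0, hi=17, mid=8, arr[mid]=34 -> 34 > 24, search left half
lo=0, hi=7, mid=3, arr[mid]=15 -> 15 < 24, search right half
lo=4, hi=7, mid=5, arr[mid]=22 -> 22 < 24, search right half
lo=6, hi=7, mid=6, arr[mid]=24 -> Found target at index 6!

Binary search finds 24 at index 6 after 4 comparisons. The search repeatedly halves the search space by comparing with the middle element.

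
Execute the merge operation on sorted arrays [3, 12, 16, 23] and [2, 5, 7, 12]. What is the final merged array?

Merging process:

Compare 3 vs 2: take 2 from right. Merged: [2]
Compare 3 vs 5: take 3 from left. Merged: [2, 3]
Compare 12 vs 5: take 5 from right. Merged: [2, 3, 5]
Compare 12 vs 7: take 7 from right. Merged: [2, 3, 5, 7]
Compare 12 vs 12: take 12 from left. Merged: [2, 3, 5, 7, 12]
Compare 16 vs 12: take 12 from right. Merged: [2, 3, 5, 7, 12, 12]
Append remaining from left: [16, 23]. Merged: [2, 3, 5, 7, 12, 12, 16, 23]

Final merged array: [2, 3, 5, 7, 12, 12, 16, 23]
Total comparisons: 6

The merged array is [2, 3, 5, 7, 12, 12, 16, 23], requiring 6 comparisons. The merge step runs in O(n) time where n is the total number of elements.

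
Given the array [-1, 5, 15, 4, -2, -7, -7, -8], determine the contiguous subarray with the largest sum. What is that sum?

Using Kadane's algorithm on [-1, 5, 15, 4, -2, -7, -7, -8]:

Scanning through the array:
Position 1 (value 5): max_ending_here = 5, max_so_far = 5
Position 2 (value 15): max_ending_here = 20, max_so_far = 20
Position 3 (value 4): max_ending_here = 24, max_so_far = 24
Position 4 (value -2): max_ending_here = 22, max_so_far = 24
Position 5 (value -7): max_ending_here = 15, max_so_far = 24
Position 6 (value -7): max_ending_here = 8, max_so_far = 24
Position 7 (value -8): max_ending_here = 0, max_so_far = 24

Maximum subarray: [5, 15, 4]
Maximum sum: 24

The maximum subarray is [5, 15, 4] with sum 24. This subarray runs from index 1 to index 3.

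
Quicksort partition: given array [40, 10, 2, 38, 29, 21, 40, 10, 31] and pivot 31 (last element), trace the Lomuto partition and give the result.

Lomuto partition with pivot = 31:

Initial array: [40, 10, 2, 38, 29, 21, 40, 10, 31]

arr[0]=40 > 31: no swap
arr[1]=10 <= 31: swap with position 0, array becomes [10, 40, 2, 38, 29, 21, 40, 10, 31]
arr[2]=2 <= 31: swap with position 1, array becomes [10, 2, 40, 38, 29, 21, 40, 10, 31]
arr[3]=38 > 31: no swap
arr[4]=29 <= 31: swap with position 2, array becomes [10, 2, 29, 38, 40, 21, 40, 10, 31]
arr[5]=21 <= 31: swap with position 3, array becomes [10, 2, 29, 21, 40, 38, 40, 10, 31]
arr[6]=40 > 31: no swap
arr[7]=10 <= 31: swap with position 4, array becomes [10, 2, 29, 21, 10, 38, 40, 40, 31]

Place pivot at position 5: [10, 2, 29, 21, 10, 31, 40, 40, 38]
Pivot position: 5

After partitioning with pivot 31, the array becomes [10, 2, 29, 21, 10, 31, 40, 40, 38]. The pivot is placed at index 5. All elements to the left of the pivot are <= 31, and all elements to the right are > 31.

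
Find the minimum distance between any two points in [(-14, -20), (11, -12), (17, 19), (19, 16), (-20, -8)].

Computing all pairwise distances among 5 points:

d((-14, -20), (11, -12)) = 26.2488
d((-14, -20), (17, 19)) = 49.8197
d((-14, -20), (19, 16)) = 48.8365
d((-14, -20), (-20, -8)) = 13.4164
d((11, -12), (17, 19)) = 31.5753
d((11, -12), (19, 16)) = 29.1204
d((11, -12), (-20, -8)) = 31.257
d((17, 19), (19, 16)) = 3.6056 <-- minimum
d((17, 19), (-20, -8)) = 45.8039
d((19, 16), (-20, -8)) = 45.793

Closest pair: (17, 19) and (19, 16) with distance 3.6056

The closest pair is (17, 19) and (19, 16) with Euclidean distance 3.6056. For 5 points, brute-force pairwise comparison is shown above. For large n, the divide-and-conquer algorithm (sort by x, recurse on halves, check the dividing strip) achieves O(n log n).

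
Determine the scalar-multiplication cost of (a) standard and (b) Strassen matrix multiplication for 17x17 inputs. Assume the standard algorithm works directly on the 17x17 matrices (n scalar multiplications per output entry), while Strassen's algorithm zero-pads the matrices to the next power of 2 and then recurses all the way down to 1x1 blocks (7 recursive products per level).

Matrix multiplication for 17x17 matrices:

Strassen's algorithm requires power-of-2 dimensions. Pad 17x17 to 32x32 (next power of 2).

Standard algorithm: 17^3 = 4913 multiplications
Strassen's algorithm: 7^(log2(32)) = 7^5 = 16807 multiplications
Difference: 4913 - 16807 = -11894 (Strassen uses MORE here due to padding overhead — for small or just-over-power-of-2 n, padding can outweigh the per-level savings)

Standard: 4913 multiplications (17^3). Strassen: 16807 multiplications (7^5, after padding to 32x32). Strassen reduces 8 recursive multiplications to 7 at each level.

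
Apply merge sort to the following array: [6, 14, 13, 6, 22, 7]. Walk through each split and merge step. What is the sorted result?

Merge sort trace:

Split: [6, 14, 13, 6, 22, 7] -> [6, 14, 13] and [6, 22, 7]
  Split: [6, 14, 13] -> [6] and [14, 13]
    Split: [14, 13] -> [14] and [13]
    Merge: [14] + [13] -> [13, 14]
  Merge: [6] + [13, 14] -> [6, 13, 14]
  Split: [6, 22, 7] -> [6] and [22, 7]
    Split: [22, 7] -> [22] and [7]
    Merge: [22] + [7] -> [7, 22]
  Merge: [6] + [7, 22] -> [6, 7, 22]
Merge: [6, 13, 14] + [6, 7, 22] -> [6, 6, 7, 13, 14, 22]

Final sorted array: [6, 6, 7, 13, 14, 22]

The merge sort proceeds by recursively splitting the array and merging sorted halves.
After all merges, the sorted array is [6, 6, 7, 13, 14, 22].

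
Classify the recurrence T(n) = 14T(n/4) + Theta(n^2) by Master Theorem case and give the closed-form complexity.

Master Theorem for T(n) = 14T(n/4) + O(n^2):

a = 14, b = 4, c = 2
log_b(a) = log_4(14) = 1.9037

Case 3: c = 2 > log_4(14) = 1.9037
T(n) = O(n^2) = O(n^2)

For T(n) = 14T(n/4) + O(n^2): log_4(14) = 1.9037. This is Case 3 of the Master Theorem (c > log_b(a), work dominated by root), giving O(n^2).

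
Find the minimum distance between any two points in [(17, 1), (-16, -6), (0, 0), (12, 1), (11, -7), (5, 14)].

Computing all pairwise distances among 6 points:

d((17, 1), (-16, -6)) = 33.7343
d((17, 1), (0, 0)) = 17.0294
d((17, 1), (12, 1)) = 5.0 <-- minimum
d((17, 1), (11, -7)) = 10.0
d((17, 1), (5, 14)) = 17.6918
d((-16, -6), (0, 0)) = 17.088
d((-16, -6), (12, 1)) = 28.8617
d((-16, -6), (11, -7)) = 27.0185
d((-16, -6), (5, 14)) = 29.0
d((0, 0), (12, 1)) = 12.0416
d((0, 0), (11, -7)) = 13.0384
d((0, 0), (5, 14)) = 14.8661
d((12, 1), (11, -7)) = 8.0623
d((12, 1), (5, 14)) = 14.7648
d((11, -7), (5, 14)) = 21.8403

Closest pair: (17, 1) and (12, 1) with distance 5.0

The closest pair is (17, 1) and (12, 1) with Euclidean distance 5.0. For 6 points, brute-force pairwise comparison is shown above. For large n, the divide-and-conquer algorithm (sort by x, recurse on halves, check the dividing strip) achieves O(n log n).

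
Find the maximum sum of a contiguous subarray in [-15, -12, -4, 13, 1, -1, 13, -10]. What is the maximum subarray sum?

Using Kadane's algorithm on [-15, -12, -4, 13, 1, -1, 13, -10]:

Scanning through the array:
Position 1 (value -12): max_ending_here = -12, max_so_far = -12
Position 2 (value -4): max_ending_here = -4, max_so_far = -4
Position 3 (value 13): max_ending_here = 13, max_so_far = 13
Position 4 (value 1): max_ending_here = 14, max_so_far = 14
Position 5 (value -1): max_ending_here = 13, max_so_far = 14
Position 6 (value 13): max_ending_here = 26, max_so_far = 26
Position 7 (value -10): max_ending_here = 16, max_so_far = 26

Maximum subarray: [13, 1, -1, 13]
Maximum sum: 26

The maximum subarray is [13, 1, -1, 13] with sum 26. This subarray runs from index 3 to index 6.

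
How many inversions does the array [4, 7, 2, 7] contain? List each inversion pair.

Finding inversions in [4, 7, 2, 7]:

(0, 2): arr[0]=4 > arr[2]=2
(1, 2): arr[1]=7 > arr[2]=2

Total inversions: 2

The array has 2 inversion(s): (0,2), (1,2). Each pair (i,j) satisfies i < j and arr[i] > arr[j].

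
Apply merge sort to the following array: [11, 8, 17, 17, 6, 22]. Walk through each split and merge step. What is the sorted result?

Merge sort trace:

Split: [11, 8, 17, 17, 6, 22] -> [11, 8, 17] and [17, 6, 22]
  Split: [11, 8, 17] -> [11] and [8, 17]
    Split: [8, 17] -> [8] and [17]
    Merge: [8] + [17] -> [8, 17]
  Merge: [11] + [8, 17] -> [8, 11, 17]
  Split: [17, 6, 22] -> [17] and [6, 22]
    Split: [6, 22] -> [6] and [22]
    Merge: [6] + [22] -> [6, 22]
  Merge: [17] + [6, 22] -> [6, 17, 22]
Merge: [8, 11, 17] + [6, 17, 22] -> [6, 8, 11, 17, 17, 22]

Final sorted array: [6, 8, 11, 17, 17, 22]

The merge sort proceeds by recursively splitting the array and merging sorted halves.
After all merges, the sorted array is [6, 8, 11, 17, 17, 22].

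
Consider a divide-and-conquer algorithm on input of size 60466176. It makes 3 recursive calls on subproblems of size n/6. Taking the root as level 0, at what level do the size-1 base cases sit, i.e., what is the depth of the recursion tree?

For divide and conquer with division factor 6:

Problem sizes at each level:
Level 0: 60466176
Level 1: 10077696
Level 2: 1679616
Level 3: 279936
Level 4: 46656
Level 5: 7776
Level 6: 1296
Level 7: 216
Level 8: 36
Level 9: 6
Level 10: 1

The root is level 0 and the size-1 base case is level 10 (the tree spans levels 0 through 10, i.e. 11 levels counting the root), so the depth is the number of divisions: log_6(60466176) = 10

The recursion tree depth is log_6(60466176) = 10. At each level, the problem size is divided by 6, so it takes 10 divisions to reduce to a base case of size 1. The algorithm makes 3 recursive calls at each level.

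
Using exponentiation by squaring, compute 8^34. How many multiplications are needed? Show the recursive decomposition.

Computing 8^34 by squaring (build up from 8^1; each line after the first costs one multiplication):

8^1 = 8
8^2 = (8^1)^2 = 8^2 = 64
8^4 = (8^2)^2 = 64^2 = 4096
8^8 = (8^4)^2 = 4096^2 = 16777216
8^16 = (8^8)^2 = 16777216^2 = 281474976710656
8^17 = 8 * 8^16 = 8 * 281474976710656 = 2251799813685248
8^34 = (8^17)^2 = 2251799813685248^2 = 5070602400912917605986812821504

Result: 5070602400912917605986812821504
Multiplications needed: 6 (6 lines after 8^1)

8^34 = 5070602400912917605986812821504. Using exponentiation by squaring, this requires 6 multiplications. The key idea: if the exponent is even, square the half-power; if odd, multiply by the base once.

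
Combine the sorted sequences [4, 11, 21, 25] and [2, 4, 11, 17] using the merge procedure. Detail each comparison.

Merging process:

Compare 4 vs 2: take 2 from right. Merged: [2]
Compare 4 vs 4: take 4 from left. Merged: [2, 4]
Compare 11 vs 4: take 4 from right. Merged: [2, 4, 4]
Compare 11 vs 11: take 11 from left. Merged: [2, 4, 4, 11]
Compare 21 vs 11: take 11 from right. Merged: [2, 4, 4, 11, 11]
Compare 21 vs 17: take 17 from right. Merged: [2, 4, 4, 11, 11, 17]
Append remaining from left: [21, 25]. Merged: [2, 4, 4, 11, 11, 17, 21, 25]

Final merged array: [2, 4, 4, 11, 11, 17, 21, 25]
Total comparisons: 6

The merged array is [2, 4, 4, 11, 11, 17, 21, 25], requiring 6 comparisons. The merge step runs in O(n) time where n is the total number of elements.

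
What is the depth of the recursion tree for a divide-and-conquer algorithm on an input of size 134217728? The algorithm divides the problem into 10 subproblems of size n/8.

For divide and conquer with division factor 8:

Problem sizes at each level:
Level 0: 134217728
Level 1: 16777216
Level 2: 2097152
Level 3: 262144
Level 4: 32768
Level 5: 4096
Level 6: 512
Level 7: 64
Level 8: 8
Level 9: 1

The root is level 0 and the size-1 base case is level 9 (the tree spans levels 0 through 9, i.e. 10 levels counting the root), so the depth is the number of divisions: log_8(134217728) = 9

The recursion tree depth is log_8(134217728) = 9. At each level, the problem size is divided by 8, so it takes 9 divisions to reduce to a base case of size 1. The algorithm makes 10 recursive calls at each level.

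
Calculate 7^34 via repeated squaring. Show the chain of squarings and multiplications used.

Computing 7^34 by squaring (build up from 7^1; each line after the first costs one multiplication):

7^1 = 7
7^2 = (7^1)^2 = 7^2 = 49
7^4 = (7^2)^2 = 49^2 = 2401
7^8 = (7^4)^2 = 2401^2 = 5764801
7^16 = (7^8)^2 = 5764801^2 = 33232930569601
7^17 = 7 * 7^16 = 7 * 33232930569601 = 232630513987207
7^34 = (7^17)^2 = 232630513987207^2 = 54116956037952111668959660849

Result: 54116956037952111668959660849
Multiplications needed: 6 (6 lines after 7^1)

7^34 = 54116956037952111668959660849. Using exponentiation by squaring, this requires 6 multiplications. The key idea: if the exponent is even, square the half-power; if odd, multiply by the base once.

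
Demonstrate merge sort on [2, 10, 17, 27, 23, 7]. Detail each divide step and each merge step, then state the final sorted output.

Merge sort trace:

Split: [2, 10, 17, 27, 23, 7] -> [2, 10, 17] and [27, 23, 7]
  Split: [2, 10, 17] -> [2] and [10, 17]
    Split: [10, 17] -> [10] and [17]
    Merge: [10] + [17] -> [10, 17]
  Merge: [2] + [10, 17] -> [2, 10, 17]
  Split: [27, 23, 7] -> [27] and [23, 7]
    Split: [23, 7] -> [23] and [7]
    Merge: [23] + [7] -> [7, 23]
  Merge: [27] + [7, 23] -> [7, 23, 27]
Merge: [2, 10, 17] + [7, 23, 27] -> [2, 7, 10, 17, 23, 27]

Final sorted array: [2, 7, 10, 17, 23, 27]

The merge sort proceeds by recursively splitting the array and merging sorted halves.
After all merges, the sorted array is [2, 7, 10, 17, 23, 27].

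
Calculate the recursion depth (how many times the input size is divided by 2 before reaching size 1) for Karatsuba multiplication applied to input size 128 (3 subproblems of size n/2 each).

For divide and conquer with division factor 2:

Problem sizes at each level:
Level 0: 128
Level 1: 64
Level 2: 32
Level 3: 16
Level 4: 8
Level 5: 4
Level 6: 2
Level 7: 1

The root is level 0 and the size-1 base case is level 7 (the tree spans levels 0 through 7, i.e. 8 levels counting the root), so the depth is the number of divisions: log_2(128) = 7

The recursion tree depth is log_2(128) = 7. At each level, the problem size is divided by 2, so it takes 7 divisions to reduce to a base case of size 1. The algorithm makes 3 recursive calls at each level.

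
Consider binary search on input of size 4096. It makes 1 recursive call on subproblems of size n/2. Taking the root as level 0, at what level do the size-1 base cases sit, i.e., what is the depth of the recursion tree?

For divide and conquer with division factor 2:

Problem sizes at each level:
Level 0: 4096
Level 1: 2048
Level 2: 1024
Level 3: 512
Level 4: 256
Level 5: 128
Level 6: 64
Level 7: 32
Level 8: 16
Level 9: 8
Level 10: 4
Level 11: 2
Level 12: 1

The root is level 0 and the size-1 base case is level 12 (the tree spans levels 0 through 12, i.e. 13 levels counting the root), so the depth is the number of divisions: log_2(4096) = 12

The recursion tree depth is log_2(4096) = 12. At each level, the problem size is divided by 2, so it takes 12 divisions to reduce to a base case of size 1. The algorithm makes 1 recursive call at each level.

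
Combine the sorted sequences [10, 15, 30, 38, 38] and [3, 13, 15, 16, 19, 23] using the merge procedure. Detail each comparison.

Merging process:

Compare 10 vs 3: take 3 from right. Merged: [3]
Compare 10 vs 13: take 10 from left. Merged: [3, 10]
Compare 15 vs 13: take 13 from right. Merged: [3, 10, 13]
Compare 15 vs 15: take 15 from left. Merged: [3, 10, 13, 15]
Compare 30 vs 15: take 15 from right. Merged: [3, 10, 13, 15, 15]
Compare 30 vs 16: take 16 from right. Merged: [3, 10, 13, 15, 15, 16]
Compare 30 vs 19: take 19 from right. Merged: [3, 10, 13, 15, 15, 16, 19]
Compare 30 vs 23: take 23 from right. Merged: [3, 10, 13, 15, 15, 16, 19, 23]
Append remaining from left: [30, 38, 38]. Merged: [3, 10, 13, 15, 15, 16, 19, 23, 30, 38, 38]

Final merged array: [3, 10, 13, 15, 15, 16, 19, 23, 30, 38, 38]
Total comparisons: 8

The merged array is [3, 10, 13, 15, 15, 16, 19, 23, 30, 38, 38], requiring 8 comparisons. The merge step runs in O(n) time where n is the total number of elements.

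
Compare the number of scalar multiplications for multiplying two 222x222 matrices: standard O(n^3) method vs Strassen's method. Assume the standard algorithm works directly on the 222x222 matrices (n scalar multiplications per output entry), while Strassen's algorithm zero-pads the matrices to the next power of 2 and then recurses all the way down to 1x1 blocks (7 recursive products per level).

Matrix multiplication for 222x222 matrices:

Strassen's algorithm requires power-of-2 dimensions. Pad 222x222 to 256x256 (next power of 2).

Standard algorithm: 222^3 = 10941048 multiplications
Strassen's algorithm: 7^(log2(256)) = 7^8 = 5764801 multiplications
Savings: 10941048 - 5764801 = 5176247 multiplications

Standard: 10941048 multiplications (222^3). Strassen: 5764801 multiplications (7^8, after padding to 256x256). Strassen reduces 8 recursive multiplications to 7 at each level.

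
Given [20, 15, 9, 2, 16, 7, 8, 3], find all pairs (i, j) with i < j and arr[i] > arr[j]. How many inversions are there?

Finding inversions in [20, 15, 9, 2, 16, 7, 8, 3]:

(0, 1): arr[0]=20 > arr[1]=15
(0, 2): arr[0]=20 > arr[2]=9
(0, 3): arr[0]=20 > arr[3]=2
(0, 4): arr[0]=20 > arr[4]=16
(0, 5): arr[0]=20 > arr[5]=7
(0, 6): arr[0]=20 > arr[6]=8
(0, 7): arr[0]=20 > arr[7]=3
(1, 2): arr[1]=15 > arr[2]=9
(1, 3): arr[1]=15 > arr[3]=2
(1, 5): arr[1]=15 > arr[5]=7
(1, 6): arr[1]=15 > arr[6]=8
(1, 7): arr[1]=15 > arr[7]=3
(2, 3): arr[2]=9 > arr[3]=2
(2, 5): arr[2]=9 > arr[5]=7
(2, 6): arr[2]=9 > arr[6]=8
(2, 7): arr[2]=9 > arr[7]=3
(4, 5): arr[4]=16 > arr[5]=7
(4, 6): arr[4]=16 > arr[6]=8
(4, 7): arr[4]=16 > arr[7]=3
(5, 7): arr[5]=7 > arr[7]=3
(6, 7): arr[6]=8 > arr[7]=3

Total inversions: 21

The array has 21 inversion(s): (0,1), (0,2), (0,3), (0,4), (0,5), (0,6), (0,7), (1,2), (1,3), (1,5), (1,6), (1,7), (2,3), (2,5), (2,6), (2,7), (4,5), (4,6), (4,7), (5,7), (6,7). Each pair (i,j) satisfies i < j and arr[i] > arr[j].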